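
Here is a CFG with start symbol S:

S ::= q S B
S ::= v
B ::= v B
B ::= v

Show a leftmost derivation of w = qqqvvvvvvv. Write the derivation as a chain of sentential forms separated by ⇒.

S⇒qSB⇒qqSBB⇒qqqSBBB⇒qqqvBBB⇒qqqvvBB⇒qqqvvvB⇒qqqvvvvB⇒qqqvvvvvB⇒qqqvvvvvvB⇒qqqvvvvvvv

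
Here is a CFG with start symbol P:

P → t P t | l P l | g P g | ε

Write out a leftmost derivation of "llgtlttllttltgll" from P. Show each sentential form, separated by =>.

P => lPl => llPll => llgPgll => llgtPtgll => llgtlPltgll => llgtltPtltgll => llgtlttPttltgll => llgtlttlPlttltgll => llgtlttllttltgll

P => lPl   [P → l P l]
lPl => llPll   [P → l P l]
llPll => llgPgll   [P → g P g]
llgPgll => llgtPtgll   [P → t P t]
llgtPtgll => llgtlPltgll   [P → l P l]
llgtlPltgll => llgtltPtltgll   [P → t P t]
llgtltPtltgll => llgtlttPttltgll   [P → t P t]
llgtlttPttltgll => llgtlttlPlttltgll   [P → l P l]
llgtlttlPlttltgll => llgtlttllttltgll   [P → ε]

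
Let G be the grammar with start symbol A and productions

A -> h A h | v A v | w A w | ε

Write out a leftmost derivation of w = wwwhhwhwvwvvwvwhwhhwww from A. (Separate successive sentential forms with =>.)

A => wAw => wwAww => wwwAwww => wwwhAhwww => wwwhhAhhwww => wwwhhwAwhhwww => wwwhhwhAhwhhwww => wwwhhwhwAwhwhhwww => wwwhhwhwvAvwhwhhwww => wwwhhwhwvwAwvwhwhhwww => wwwhhwhwvwvAvwvwhwhhwww => wwwhhwhwvwvvwvwhwhhwww

A => wAw   [A -> w A w]
wAw => wwAww   [A -> w A w]
wwAww => wwwAwww   [A -> w A w]
wwwAwww => wwwhAhwww   [A -> h A h]
wwwhAhwww => wwwhhAhhwww   [A -> h A h]
wwwhhAhhwww => wwwhhwAwhhwww   [A -> w A w]
wwwhhwAwhhwww => wwwhhwhAhwhhwww   [A -> h A h]
wwwhhwhAhwhhwww => wwwhhwhwAwhwhhwww   [A -> w A w]
wwwhhwhwAwhwhhwww => wwwhhwhwvAvwhwhhwww   [A -> v A v]
wwwhhwhwvAvwhwhhwww => wwwhhwhwvwAwvwhwhhwww   [A -> w A w]
wwwhhwhwvwAwvwhwhhwww => wwwhhwhwvwvAvwvwhwhhwww   [A -> v A v]
wwwhhwhwvwvAvwvwhwhhwww => wwwhhwhwvwvvwvwhwhhwww   [A -> ε]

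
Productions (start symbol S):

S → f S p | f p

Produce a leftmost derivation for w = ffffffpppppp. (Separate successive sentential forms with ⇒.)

S ⇒ fSp ⇒ ffSpp ⇒ fffSppp ⇒ ffffSpppp ⇒ fffffSppppp ⇒ ffffffpppppp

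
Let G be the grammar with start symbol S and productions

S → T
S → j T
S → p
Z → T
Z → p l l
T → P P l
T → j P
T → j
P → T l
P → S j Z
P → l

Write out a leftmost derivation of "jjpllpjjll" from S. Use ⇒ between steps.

S⇒T⇒PPl⇒SjZPl⇒TjZPl⇒jjZPl⇒jjpllPl⇒jjpllSjZl⇒jjpllpjZl⇒jjpllpjTl⇒jjpllpjjPl⇒jjpllpjjll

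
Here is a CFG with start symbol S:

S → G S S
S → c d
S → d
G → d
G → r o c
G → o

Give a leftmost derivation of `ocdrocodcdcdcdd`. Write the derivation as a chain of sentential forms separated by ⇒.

S ⇒ GSS   [S → G S S]
GSS ⇒ oSS   [G → o]
oSS ⇒ ocdS   [S → c d]
ocdS ⇒ ocdGSS   [S → G S S]
ocdGSS ⇒ ocdrocSS   [G → r o c]
ocdrocSS ⇒ ocdrocGSSS   [S → G S S]
ocdrocGSSS ⇒ ocdrocoSSS   [G → o]
ocdrocoSSS ⇒ ocdrocoGSSSS   [S → G S S]
ocdrocoGSSSS ⇒ ocdrocodSSSS   [G → d]
ocdrocodSSSS ⇒ ocdrocodcdSSS   [S → c d]
ocdrocodcdSSS ⇒ ocdrocodcdcdSS   [S → c d]
ocdrocodcdcdSS ⇒ ocdrocodcdcdcdS   [S → c d]
ocdrocodcdcdcdS ⇒ ocdrocodcdcdcdd   [S → d]

S ⇒ GSS ⇒ oSS ⇒ ocdS ⇒ ocdGSS ⇒ ocdrocSS ⇒ ocdrocGSSS ⇒ ocdrocoSSS ⇒ ocdrocoGSSSS ⇒ ocdrocodSSSS ⇒ ocdrocodcdSSS ⇒ ocdrocodcdcdSS ⇒ ocdrocodcdcdcdS ⇒ ocdrocodcdcdcdd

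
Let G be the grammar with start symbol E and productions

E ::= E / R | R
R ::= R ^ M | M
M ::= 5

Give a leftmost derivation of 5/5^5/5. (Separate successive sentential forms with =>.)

E=>E/R=>E/R/R=>R/R/R=>M/R/R=>5/R/R=>5/R^M/R=>5/M^M/R=>5/5^M/R=>5/5^5/R=>5/5^5/M=>5/5^5/5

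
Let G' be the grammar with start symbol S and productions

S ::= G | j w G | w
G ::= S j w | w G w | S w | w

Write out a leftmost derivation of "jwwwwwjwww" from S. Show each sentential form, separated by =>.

S => jwG => jwwGw => jwwSww => jwwGww => jwwSjwww => jwwGjwww => jwwwGwjwww => jwwwwwjwww

S => jwG   [S ::= j w G]
jwG => jwwGw   [G ::= w G w]
jwwGw => jwwSww   [G ::= S w]
jwwSww => jwwGww   [S ::= G]
jwwGww => jwwSjwww   [G ::= S j w]
jwwSjwww => jwwGjwww   [S ::= G]
jwwGjwww => jwwwGwjwww   [G ::= w G w]
jwwwGwjwww => jwwwwwjwww   [G ::= w]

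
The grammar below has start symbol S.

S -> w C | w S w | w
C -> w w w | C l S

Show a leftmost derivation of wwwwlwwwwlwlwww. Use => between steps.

S => wC => wClS => wClSlS => wwwwlSlS => wwwwlwClS => wwwwlwClSlS => wwwwlwwwwlSlS => wwwwlwwwwlwlS => wwwwlwwwwlwlwSw => wwwwlwwwwlwlwww

S => wC   [S -> w C]
wC => wClS   [C -> C l S]
wClS => wClSlS   [C -> C l S]
wClSlS => wwwwlSlS   [C -> w w w]
wwwwlSlS => wwwwlwClS   [S -> w C]
wwwwlwClS => wwwwlwClSlS   [C -> C l S]
wwwwlwClSlS => wwwwlwwwwlSlS   [C -> w w w]
wwwwlwwwwlSlS => wwwwlwwwwlwlS   [S -> w]
wwwwlwwwwlwlS => wwwwlwwwwlwlwSw   [S -> w S w]
wwwwlwwwwlwlwSw => wwwwlwwwwlwlwww   [S -> w]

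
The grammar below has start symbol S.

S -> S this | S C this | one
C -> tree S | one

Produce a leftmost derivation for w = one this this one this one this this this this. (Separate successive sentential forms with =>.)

S => S this => S this this => S this this this => S C this this this this => S C this C this this this this => S this C this C this this this this => S this this C this C this this this this => one this this C this C this this this this => one this this one this C this this this this => one this this one this one this this this this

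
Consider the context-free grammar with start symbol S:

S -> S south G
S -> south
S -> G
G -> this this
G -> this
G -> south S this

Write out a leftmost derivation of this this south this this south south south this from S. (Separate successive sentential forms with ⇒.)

S ⇒ S south G ⇒ S south G south G ⇒ G south G south G ⇒ this this south G south G ⇒ this this south this this south G ⇒ this this south this this south south S this ⇒ this this south this this south south south this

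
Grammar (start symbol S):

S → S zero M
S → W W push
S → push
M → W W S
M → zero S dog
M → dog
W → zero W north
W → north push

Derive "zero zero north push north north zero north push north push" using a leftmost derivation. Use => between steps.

S => W W push => zero W north W push => zero zero W north north W push => zero zero north push north north W push => zero zero north push north north zero W north push => zero zero north push north north zero north push north push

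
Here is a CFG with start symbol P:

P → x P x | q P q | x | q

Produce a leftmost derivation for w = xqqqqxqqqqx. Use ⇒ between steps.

P ⇒ xPx ⇒ xqPqx ⇒ xqqPqqx ⇒ xqqqPqqqx ⇒ xqqqqPqqqqx ⇒ xqqqqxqqqqx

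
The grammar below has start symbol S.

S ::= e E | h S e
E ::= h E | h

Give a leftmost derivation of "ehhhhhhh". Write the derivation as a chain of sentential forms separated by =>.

S => eE   [S ::= e E]
eE => ehE   [E ::= h E]
ehE => ehhE   [E ::= h E]
ehhE => ehhhE   [E ::= h E]
ehhhE => ehhhhE   [E ::= h E]
ehhhhE => ehhhhhE   [E ::= h E]
ehhhhhE => ehhhhhhE   [E ::= h E]
ehhhhhhE => ehhhhhhh   [E ::= h]

S => eE => ehE => ehhE => ehhhE => ehhhhE => ehhhhhE => ehhhhhhE => ehhhhhhh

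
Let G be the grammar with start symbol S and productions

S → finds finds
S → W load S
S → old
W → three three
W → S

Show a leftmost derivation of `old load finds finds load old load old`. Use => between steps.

S => W load S   [S → W load S]
W load S => S load S   [W → S]
S load S => W load S load S   [S → W load S]
W load S load S => S load S load S   [W → S]
S load S load S => W load S load S load S   [S → W load S]
W load S load S load S => S load S load S load S   [W → S]
S load S load S load S => old load S load S load S   [S → old]
old load S load S load S => old load finds finds load S load S   [S → finds finds]
old load finds finds load S load S => old load finds finds load old load S   [S → old]
old load finds finds load old load S => old load finds finds load old load old   [S → old]

S => W load S => S load S => W load S load S => S load S load S => W load S load S load S => S load S load S load S => old load S load S load S => old load finds finds load S load S => old load finds finds load old load S => old load finds finds load old load old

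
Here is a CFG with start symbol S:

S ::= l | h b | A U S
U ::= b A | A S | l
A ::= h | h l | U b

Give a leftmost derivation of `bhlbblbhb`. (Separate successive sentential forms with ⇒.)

S ⇒ AUS ⇒ UbUS ⇒ bAbUS ⇒ bhlbUS ⇒ bhlbbAS ⇒ bhlbbUbS ⇒ bhlbblbS ⇒ bhlbblbhb

S ⇒ AUS   [S ::= A U S]
AUS ⇒ UbUS   [A ::= U b]
UbUS ⇒ bAbUS   [U ::= b A]
bAbUS ⇒ bhlbUS   [A ::= h l]
bhlbUS ⇒ bhlbbAS   [U ::= b A]
bhlbbAS ⇒ bhlbbUbS   [A ::= U b]
bhlbbUbS ⇒ bhlbblbS   [U ::= l]
bhlbblbS ⇒ bhlbblbhb   [S ::= h b]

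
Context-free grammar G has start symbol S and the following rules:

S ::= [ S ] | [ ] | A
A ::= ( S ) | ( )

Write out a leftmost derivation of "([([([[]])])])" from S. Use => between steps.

S => A   [S ::= A]
A => (S)   [A ::= ( S )]
(S) => ([S])   [S ::= [ S ]]
([S]) => ([A])   [S ::= A]
([A]) => ([(S)])   [A ::= ( S )]
([(S)]) => ([([S])])   [S ::= [ S ]]
([([S])]) => ([([A])])   [S ::= A]
([([A])]) => ([([(S)])])   [A ::= ( S )]
([([(S)])]) => ([([([S])])])   [S ::= [ S ]]
([([([S])])]) => ([([([[]])])])   [S ::= [ ]]

S => A => (S) => ([S]) => ([A]) => ([(S)]) => ([([S])]) => ([([A])]) => ([([(S)])]) => ([([([S])])]) => ([([([[]])])])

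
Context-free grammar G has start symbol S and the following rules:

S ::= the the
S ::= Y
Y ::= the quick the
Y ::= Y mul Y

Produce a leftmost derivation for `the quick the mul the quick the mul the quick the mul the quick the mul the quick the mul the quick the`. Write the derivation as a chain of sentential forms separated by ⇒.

S ⇒ Y ⇒ Y mul Y ⇒ Y mul Y mul Y ⇒ Y mul Y mul Y mul Y ⇒ the quick the mul Y mul Y mul Y ⇒ the quick the mul Y mul Y mul Y mul Y ⇒ the quick the mul Y mul Y mul Y mul Y mul Y ⇒ the quick the mul the quick the mul Y mul Y mul Y mul Y ⇒ the quick the mul the quick the mul the quick the mul Y mul Y mul Y ⇒ the quick the mul the quick the mul the quick the mul the quick the mul Y mul Y ⇒ the quick the mul the quick the mul the quick the mul the quick the mul the quick the mul Y ⇒ the quick the mul the quick the mul the quick the mul the quick the mul the quick the mul the quick the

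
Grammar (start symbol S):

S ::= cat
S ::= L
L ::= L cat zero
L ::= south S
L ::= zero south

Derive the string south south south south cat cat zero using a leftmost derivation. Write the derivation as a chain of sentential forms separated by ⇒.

S ⇒ L ⇒ L cat zero ⇒ south S cat zero ⇒ south L cat zero ⇒ south south S cat zero ⇒ south south L cat zero ⇒ south south south S cat zero ⇒ south south south L cat zero ⇒ south south south south S cat zero ⇒ south south south south cat cat zero

S ⇒ L   [S ::= L]
L ⇒ L cat zero   [L ::= L cat zero]
L cat zero ⇒ south S cat zero   [L ::= south S]
south S cat zero ⇒ south L cat zero   [S ::= L]
south L cat zero ⇒ south south S cat zero   [L ::= south S]
south south S cat zero ⇒ south south L cat zero   [S ::= L]
south south L cat zero ⇒ south south south S cat zero   [L ::= south S]
south south south S cat zero ⇒ south south south L cat zero   [S ::= L]
south south south L cat zero ⇒ south south south south S cat zero   [L ::= south S]
south south south south S cat zero ⇒ south south south south cat cat zero   [S ::= cat]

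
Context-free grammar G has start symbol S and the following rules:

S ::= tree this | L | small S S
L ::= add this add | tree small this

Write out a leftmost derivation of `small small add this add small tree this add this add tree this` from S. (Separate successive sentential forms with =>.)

S => small S S => small small S S S => small small L S S => small small add this add S S => small small add this add small S S S => small small add this add small tree this S S => small small add this add small tree this L S => small small add this add small tree this add this add S => small small add this add small tree this add this add tree this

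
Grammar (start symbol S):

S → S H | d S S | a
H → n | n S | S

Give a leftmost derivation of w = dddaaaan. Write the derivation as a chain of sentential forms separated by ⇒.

S ⇒ SH ⇒ dSSH ⇒ ddSSSH ⇒ dddSSSSH ⇒ dddaSSSH ⇒ dddaaSSH ⇒ dddaaaSH ⇒ dddaaaaH ⇒ dddaaaan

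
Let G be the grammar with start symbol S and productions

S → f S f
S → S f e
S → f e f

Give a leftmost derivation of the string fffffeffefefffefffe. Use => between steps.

S=>Sfe=>fSffe=>ffSfffe=>ffSfefffe=>fffSffefffe=>ffffSfffefffe=>ffffSfefffefffe=>ffffSfefefffefffe=>fffffeffefefffefffe

S => Sfe   [S → S f e]
Sfe => fSffe   [S → f S f]
fSffe => ffSfffe   [S → f S f]
ffSfffe => ffSfefffe   [S → S f e]
ffSfefffe => fffSffefffe   [S → f S f]
fffSffefffe => ffffSfffefffe   [S → f S f]
ffffSfffefffe => ffffSfefffefffe   [S → S f e]
ffffSfefffefffe => ffffSfefefffefffe   [S → S f e]
ffffSfefefffefffe => fffffeffefefffefffe   [S → f e f]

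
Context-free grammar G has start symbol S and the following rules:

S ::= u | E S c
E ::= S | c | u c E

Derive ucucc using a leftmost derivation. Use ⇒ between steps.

S ⇒ ESc ⇒ SSc ⇒ uSc ⇒ uEScc ⇒ ucScc ⇒ ucucc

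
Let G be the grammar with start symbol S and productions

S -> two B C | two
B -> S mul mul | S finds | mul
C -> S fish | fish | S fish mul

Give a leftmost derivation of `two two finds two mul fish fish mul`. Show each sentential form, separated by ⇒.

S ⇒ two B C   [S -> two B C]
two B C ⇒ two S finds C   [B -> S finds]
two S finds C ⇒ two two finds C   [S -> two]
two two finds C ⇒ two two finds S fish mul   [C -> S fish mul]
two two finds S fish mul ⇒ two two finds two B C fish mul   [S -> two B C]
two two finds two B C fish mul ⇒ two two finds two mul C fish mul   [B -> mul]
two two finds two mul C fish mul ⇒ two two finds two mul fish fish mul   [C -> fish]

S ⇒ two B C ⇒ two S finds C ⇒ two two finds C ⇒ two two finds S fish mul ⇒ two two finds two B C fish mul ⇒ two two finds two mul C fish mul ⇒ two two finds two mul fish fish mul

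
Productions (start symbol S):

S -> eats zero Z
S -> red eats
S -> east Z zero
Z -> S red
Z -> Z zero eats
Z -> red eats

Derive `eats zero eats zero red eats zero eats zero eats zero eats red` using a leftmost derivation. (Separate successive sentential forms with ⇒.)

S ⇒ eats zero Z   [S -> eats zero Z]
eats zero Z ⇒ eats zero S red   [Z -> S red]
eats zero S red ⇒ eats zero eats zero Z red   [S -> eats zero Z]
eats zero eats zero Z red ⇒ eats zero eats zero Z zero eats red   [Z -> Z zero eats]
eats zero eats zero Z zero eats red ⇒ eats zero eats zero Z zero eats zero eats red   [Z -> Z zero eats]
eats zero eats zero Z zero eats zero eats red ⇒ eats zero eats zero Z zero eats zero eats zero eats red   [Z -> Z zero eats]
eats zero eats zero Z zero eats zero eats zero eats red ⇒ eats zero eats zero red eats zero eats zero eats zero eats red   [Z -> red eats]

S ⇒ eats zero Z ⇒ eats zero S red ⇒ eats zero eats zero Z red ⇒ eats zero eats zero Z zero eats red ⇒ eats zero eats zero Z zero eats zero eats red ⇒ eats zero eats zero Z zero eats zero eats zero eats red ⇒ eats zero eats zero red eats zero eats zero eats zero eats red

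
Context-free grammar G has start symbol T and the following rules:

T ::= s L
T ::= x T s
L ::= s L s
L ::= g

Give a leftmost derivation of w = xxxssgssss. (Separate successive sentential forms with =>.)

T => xTs   [T ::= x T s]
xTs => xxTss   [T ::= x T s]
xxTss => xxxTsss   [T ::= x T s]
xxxTsss => xxxsLsss   [T ::= s L]
xxxsLsss => xxxssLssss   [L ::= s L s]
xxxssLssss => xxxssgssss   [L ::= g]

T => xTs => xxTss => xxxTsss => xxxsLsss => xxxssLssss => xxxssgssss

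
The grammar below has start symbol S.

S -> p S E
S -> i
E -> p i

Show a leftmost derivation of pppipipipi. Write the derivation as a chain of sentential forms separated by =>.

S => pSE => ppSEE => pppSEEE => pppiEEE => pppipiEE => pppipipiE => pppipipipi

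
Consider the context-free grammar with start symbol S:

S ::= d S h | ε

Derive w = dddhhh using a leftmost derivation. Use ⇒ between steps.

S⇒dSh⇒ddShh⇒dddShhh⇒dddhhh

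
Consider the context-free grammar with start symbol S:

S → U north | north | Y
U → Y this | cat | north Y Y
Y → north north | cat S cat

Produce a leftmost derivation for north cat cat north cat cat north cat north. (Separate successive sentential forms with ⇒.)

S ⇒ U north ⇒ north Y Y north ⇒ north cat S cat Y north ⇒ north cat U north cat Y north ⇒ north cat cat north cat Y north ⇒ north cat cat north cat cat S cat north ⇒ north cat cat north cat cat north cat north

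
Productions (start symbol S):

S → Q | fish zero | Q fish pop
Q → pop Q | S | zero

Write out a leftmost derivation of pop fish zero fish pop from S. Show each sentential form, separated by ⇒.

S ⇒ Q ⇒ pop Q ⇒ pop S ⇒ pop Q fish pop ⇒ pop S fish pop ⇒ pop fish zero fish pop

S ⇒ Q   [S → Q]
Q ⇒ pop Q   [Q → pop Q]
pop Q ⇒ pop S   [Q → S]
pop S ⇒ pop Q fish pop   [S → Q fish pop]
pop Q fish pop ⇒ pop S fish pop   [Q → S]
pop S fish pop ⇒ pop fish zero fish pop   [S → fish zero]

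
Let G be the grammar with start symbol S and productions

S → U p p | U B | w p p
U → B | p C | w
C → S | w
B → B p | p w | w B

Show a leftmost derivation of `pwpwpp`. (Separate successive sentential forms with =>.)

S => UB => pCB => pwB => pwBp => pwBpp => pwpwpp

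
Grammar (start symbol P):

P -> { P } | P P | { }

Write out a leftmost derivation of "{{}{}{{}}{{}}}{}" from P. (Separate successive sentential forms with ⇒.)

P ⇒ PP   [P -> P P]
PP ⇒ {P}P   [P -> { P }]
{P}P ⇒ {PP}P   [P -> P P]
{PP}P ⇒ {{}P}P   [P -> { }]
{{}P}P ⇒ {{}PP}P   [P -> P P]
{{}PP}P ⇒ {{}PPP}P   [P -> P P]
{{}PPP}P ⇒ {{}{}PP}P   [P -> { }]
{{}{}PP}P ⇒ {{}{}{P}P}P   [P -> { P }]
{{}{}{P}P}P ⇒ {{}{}{{}}P}P   [P -> { }]
{{}{}{{}}P}P ⇒ {{}{}{{}}{P}}P   [P -> { P }]
{{}{}{{}}{P}}P ⇒ {{}{}{{}}{{}}}P   [P -> { }]
{{}{}{{}}{{}}}P ⇒ {{}{}{{}}{{}}}{}   [P -> { }]

P ⇒ PP ⇒ {P}P ⇒ {PP}P ⇒ {{}P}P ⇒ {{}PP}P ⇒ {{}PPP}P ⇒ {{}{}PP}P ⇒ {{}{}{P}P}P ⇒ {{}{}{{}}P}P ⇒ {{}{}{{}}{P}}P ⇒ {{}{}{{}}{{}}}P ⇒ {{}{}{{}}{{}}}{}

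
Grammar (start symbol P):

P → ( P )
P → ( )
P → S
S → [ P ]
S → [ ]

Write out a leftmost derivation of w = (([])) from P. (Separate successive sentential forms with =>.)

P => (P) => ((P)) => ((S)) => (([]))

P => (P)   [P → ( P )]
(P) => ((P))   [P → ( P )]
((P)) => ((S))   [P → S]
((S)) => (([]))   [S → [ ]]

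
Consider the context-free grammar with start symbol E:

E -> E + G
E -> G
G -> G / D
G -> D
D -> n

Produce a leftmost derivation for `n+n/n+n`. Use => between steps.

E=>E+G=>E+G+G=>G+G+G=>D+G+G=>n+G+G=>n+G/D+G=>n+D/D+G=>n+n/D+G=>n+n/n+G=>n+n/n+D=>n+n/n+n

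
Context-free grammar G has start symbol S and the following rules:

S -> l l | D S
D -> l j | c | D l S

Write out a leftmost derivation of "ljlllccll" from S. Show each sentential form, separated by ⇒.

S ⇒ DS ⇒ DlSS ⇒ ljlSS ⇒ ljlllS ⇒ ljlllDS ⇒ ljlllcS ⇒ ljlllcDS ⇒ ljlllccS ⇒ ljlllccll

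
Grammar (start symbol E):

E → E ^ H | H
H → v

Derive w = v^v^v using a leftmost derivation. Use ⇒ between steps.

E ⇒ E^H ⇒ E^H^H ⇒ H^H^H ⇒ v^H^H ⇒ v^v^H ⇒ v^v^v

E ⇒ E^H   [E → E ^ H]
E^H ⇒ E^H^H   [E → E ^ H]
E^H^H ⇒ H^H^H   [E → H]
H^H^H ⇒ v^H^H   [H → v]
v^H^H ⇒ v^v^H   [H → v]
v^v^H ⇒ v^v^v   [H → v]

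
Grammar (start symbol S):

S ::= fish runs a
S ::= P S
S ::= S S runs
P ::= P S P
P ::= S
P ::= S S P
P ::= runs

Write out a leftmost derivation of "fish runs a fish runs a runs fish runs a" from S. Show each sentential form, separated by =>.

S => P S   [S ::= P S]
P S => S S   [P ::= S]
S S => S S runs S   [S ::= S S runs]
S S runs S => fish runs a S runs S   [S ::= fish runs a]
fish runs a S runs S => fish runs a fish runs a runs S   [S ::= fish runs a]
fish runs a fish runs a runs S => fish runs a fish runs a runs fish runs a   [S ::= fish runs a]

S => P S => S S => S S runs S => fish runs a S runs S => fish runs a fish runs a runs S => fish runs a fish runs a runs fish runs a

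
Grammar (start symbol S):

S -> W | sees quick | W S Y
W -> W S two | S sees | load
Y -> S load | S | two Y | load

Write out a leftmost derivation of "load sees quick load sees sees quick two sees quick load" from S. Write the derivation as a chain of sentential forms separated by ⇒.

S ⇒ W S Y ⇒ W S two S Y ⇒ S sees S two S Y ⇒ W S Y sees S two S Y ⇒ load S Y sees S two S Y ⇒ load sees quick Y sees S two S Y ⇒ load sees quick load sees S two S Y ⇒ load sees quick load sees sees quick two S Y ⇒ load sees quick load sees sees quick two sees quick Y ⇒ load sees quick load sees sees quick two sees quick load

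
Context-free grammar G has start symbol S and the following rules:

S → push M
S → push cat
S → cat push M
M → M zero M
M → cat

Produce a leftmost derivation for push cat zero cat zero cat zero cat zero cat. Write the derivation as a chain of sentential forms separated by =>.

S => push M   [S → push M]
push M => push M zero M   [M → M zero M]
push M zero M => push M zero M zero M   [M → M zero M]
push M zero M zero M => push M zero M zero M zero M   [M → M zero M]
push M zero M zero M zero M => push M zero M zero M zero M zero M   [M → M zero M]
push M zero M zero M zero M zero M => push cat zero M zero M zero M zero M   [M → cat]
push cat zero M zero M zero M zero M => push cat zero cat zero M zero M zero M   [M → cat]
push cat zero cat zero M zero M zero M => push cat zero cat zero cat zero M zero M   [M → cat]
push cat zero cat zero cat zero M zero M => push cat zero cat zero cat zero cat zero M   [M → cat]
push cat zero cat zero cat zero cat zero M => push cat zero cat zero cat zero cat zero cat   [M → cat]

S => push M => push M zero M => push M zero M zero M => push M zero M zero M zero M => push M zero M zero M zero M zero M => push cat zero M zero M zero M zero M => push cat zero cat zero M zero M zero M => push cat zero cat zero cat zero M zero M => push cat zero cat zero cat zero cat zero M => push cat zero cat zero cat zero cat zero cat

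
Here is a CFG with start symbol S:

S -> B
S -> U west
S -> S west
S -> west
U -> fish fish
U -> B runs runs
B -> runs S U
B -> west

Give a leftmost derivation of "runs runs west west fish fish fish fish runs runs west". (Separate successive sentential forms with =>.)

S => U west => B runs runs west => runs S U runs runs west => runs B U runs runs west => runs runs S U U runs runs west => runs runs S west U U runs runs west => runs runs west west U U runs runs west => runs runs west west fish fish U runs runs west => runs runs west west fish fish fish fish runs runs west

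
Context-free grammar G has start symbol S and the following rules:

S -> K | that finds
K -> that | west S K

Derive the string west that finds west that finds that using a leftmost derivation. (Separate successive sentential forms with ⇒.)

S ⇒ K ⇒ west S K ⇒ west that finds K ⇒ west that finds west S K ⇒ west that finds west that finds K ⇒ west that finds west that finds that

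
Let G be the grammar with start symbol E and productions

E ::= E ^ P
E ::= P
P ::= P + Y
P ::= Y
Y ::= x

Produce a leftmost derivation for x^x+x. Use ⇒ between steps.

E ⇒ E^P ⇒ P^P ⇒ Y^P ⇒ x^P ⇒ x^P+Y ⇒ x^Y+Y ⇒ x^x+Y ⇒ x^x+x

E ⇒ E^P   [E ::= E ^ P]
E^P ⇒ P^P   [E ::= P]
P^P ⇒ Y^P   [P ::= Y]
Y^P ⇒ x^P   [Y ::= x]
x^P ⇒ x^P+Y   [P ::= P + Y]
x^P+Y ⇒ x^Y+Y   [P ::= Y]
x^Y+Y ⇒ x^x+Y   [Y ::= x]
x^x+Y ⇒ x^x+x   [Y ::= x]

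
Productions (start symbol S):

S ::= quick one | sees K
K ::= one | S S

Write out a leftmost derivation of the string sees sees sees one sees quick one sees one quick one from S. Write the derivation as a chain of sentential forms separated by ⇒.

S ⇒ sees K ⇒ sees S S ⇒ sees sees K S ⇒ sees sees S S S ⇒ sees sees sees K S S ⇒ sees sees sees one S S ⇒ sees sees sees one sees K S ⇒ sees sees sees one sees S S S ⇒ sees sees sees one sees quick one S S ⇒ sees sees sees one sees quick one sees K S ⇒ sees sees sees one sees quick one sees one S ⇒ sees sees sees one sees quick one sees one quick one

S ⇒ sees K   [S ::= sees K]
sees K ⇒ sees S S   [K ::= S S]
sees S S ⇒ sees sees K S   [S ::= sees K]
sees sees K S ⇒ sees sees S S S   [K ::= S S]
sees sees S S S ⇒ sees sees sees K S S   [S ::= sees K]
sees sees sees K S S ⇒ sees sees sees one S S   [K ::= one]
sees sees sees one S S ⇒ sees sees sees one sees K S   [S ::= sees K]
sees sees sees one sees K S ⇒ sees sees sees one sees S S S   [K ::= S S]
sees sees sees one sees S S S ⇒ sees sees sees one sees quick one S S   [S ::= quick one]
sees sees sees one sees quick one S S ⇒ sees sees sees one sees quick one sees K S   [S ::= sees K]
sees sees sees one sees quick one sees K S ⇒ sees sees sees one sees quick one sees one S   [K ::= one]
sees sees sees one sees quick one sees one S ⇒ sees sees sees one sees quick one sees one quick one   [S ::= quick one]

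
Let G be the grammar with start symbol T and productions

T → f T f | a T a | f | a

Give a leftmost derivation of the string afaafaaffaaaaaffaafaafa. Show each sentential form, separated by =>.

T => aTa   [T → a T a]
aTa => afTfa   [T → f T f]
afTfa => afaTafa   [T → a T a]
afaTafa => afaaTaafa   [T → a T a]
afaaTaafa => afaafTfaafa   [T → f T f]
afaafTfaafa => afaafaTafaafa   [T → a T a]
afaafaTafaafa => afaafaaTaafaafa   [T → a T a]
afaafaaTaafaafa => afaafaafTfaafaafa   [T → f T f]
afaafaafTfaafaafa => afaafaaffTffaafaafa   [T → f T f]
afaafaaffTffaafaafa => afaafaaffaTaffaafaafa   [T → a T a]
afaafaaffaTaffaafaafa => afaafaaffaaTaaffaafaafa   [T → a T a]
afaafaaffaaTaaffaafaafa => afaafaaffaaaaaffaafaafa   [T → a]

T=>aTa=>afTfa=>afaTafa=>afaaTaafa=>afaafTfaafa=>afaafaTafaafa=>afaafaaTaafaafa=>afaafaafTfaafaafa=>afaafaaffTffaafaafa=>afaafaaffaTaffaafaafa=>afaafaaffaaTaaffaafaafa=>afaafaaffaaaaaffaafaafa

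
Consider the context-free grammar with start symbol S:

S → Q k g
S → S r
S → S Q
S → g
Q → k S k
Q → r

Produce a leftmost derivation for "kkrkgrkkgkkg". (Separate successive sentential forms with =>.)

S => Qkg => kSkkg => kQkgkkg => kkSkkgkkg => kkSQkkgkkg => kkQkgQkkgkkg => kkrkgQkkgkkg => kkrkgrkkgkkg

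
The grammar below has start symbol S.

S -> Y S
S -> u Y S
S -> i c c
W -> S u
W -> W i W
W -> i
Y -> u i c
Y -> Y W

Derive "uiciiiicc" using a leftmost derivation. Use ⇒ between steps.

S ⇒ YS   [S -> Y S]
YS ⇒ YWS   [Y -> Y W]
YWS ⇒ YWWS   [Y -> Y W]
YWWS ⇒ YWWWS   [Y -> Y W]
YWWWS ⇒ uicWWWS   [Y -> u i c]
uicWWWS ⇒ uiciWWS   [W -> i]
uiciWWS ⇒ uiciiWS   [W -> i]
uiciiWS ⇒ uiciiiS   [W -> i]
uiciiiS ⇒ uiciiiicc   [S -> i c c]

S⇒YS⇒YWS⇒YWWS⇒YWWWS⇒uicWWWS⇒uiciWWS⇒uiciiWS⇒uiciiiS⇒uiciiiicc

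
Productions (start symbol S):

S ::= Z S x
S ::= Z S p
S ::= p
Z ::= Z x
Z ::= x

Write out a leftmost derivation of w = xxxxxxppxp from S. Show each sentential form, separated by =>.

S=>ZSp=>ZxSp=>ZxxSp=>ZxxxSp=>xxxxSp=>xxxxZSxp=>xxxxxSxp=>xxxxxZSpxp=>xxxxxxSpxp=>xxxxxxppxp

S => ZSp   [S ::= Z S p]
ZSp => ZxSp   [Z ::= Z x]
ZxSp => ZxxSp   [Z ::= Z x]
ZxxSp => ZxxxSp   [Z ::= Z x]
ZxxxSp => xxxxSp   [Z ::= x]
xxxxSp => xxxxZSxp   [S ::= Z S x]
xxxxZSxp => xxxxxSxp   [Z ::= x]
xxxxxSxp => xxxxxZSpxp   [S ::= Z S p]
xxxxxZSpxp => xxxxxxSpxp   [Z ::= x]
xxxxxxSpxp => xxxxxxppxp   [S ::= p]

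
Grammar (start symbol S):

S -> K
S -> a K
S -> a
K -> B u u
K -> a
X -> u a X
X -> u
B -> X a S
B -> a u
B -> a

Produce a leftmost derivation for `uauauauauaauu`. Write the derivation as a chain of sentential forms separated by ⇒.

S ⇒ K ⇒ Buu ⇒ XaSuu ⇒ uaXaSuu ⇒ uauaXaSuu ⇒ uauauaXaSuu ⇒ uauauauaXaSuu ⇒ uauauauauaSuu ⇒ uauauauauaauu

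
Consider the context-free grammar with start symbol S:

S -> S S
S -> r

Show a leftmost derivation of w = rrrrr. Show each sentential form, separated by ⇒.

S ⇒ SS   [S -> S S]
SS ⇒ rS   [S -> r]
rS ⇒ rSS   [S -> S S]
rSS ⇒ rSSS   [S -> S S]
rSSS ⇒ rrSS   [S -> r]
rrSS ⇒ rrrS   [S -> r]
rrrS ⇒ rrrSS   [S -> S S]
rrrSS ⇒ rrrrS   [S -> r]
rrrrS ⇒ rrrrr   [S -> r]

S ⇒ SS ⇒ rS ⇒ rSS ⇒ rSSS ⇒ rrSS ⇒ rrrS ⇒ rrrSS ⇒ rrrrS ⇒ rrrrr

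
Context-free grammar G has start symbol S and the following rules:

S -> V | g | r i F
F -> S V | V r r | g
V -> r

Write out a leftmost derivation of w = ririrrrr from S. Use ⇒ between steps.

S⇒riF⇒riSV⇒ririFV⇒ririVrrV⇒ririrrrV⇒ririrrrr

S ⇒ riF   [S -> r i F]
riF ⇒ riSV   [F -> S V]
riSV ⇒ ririFV   [S -> r i F]
ririFV ⇒ ririVrrV   [F -> V r r]
ririVrrV ⇒ ririrrrV   [V -> r]
ririrrrV ⇒ ririrrrr   [V -> r]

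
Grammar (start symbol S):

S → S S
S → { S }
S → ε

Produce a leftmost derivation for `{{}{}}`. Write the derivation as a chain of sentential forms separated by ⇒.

S⇒SS⇒{S}S⇒{SS}S⇒{SSS}S⇒{{S}SS}S⇒{{}SS}S⇒{{}SSS}S⇒{{}{S}SS}S⇒{{}{}SS}S⇒{{}{}S}S⇒{{}{}}S⇒{{}{}}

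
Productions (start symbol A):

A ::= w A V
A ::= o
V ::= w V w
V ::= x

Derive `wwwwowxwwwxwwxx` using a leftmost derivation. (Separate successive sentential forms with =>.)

A=>wAV=>wwAVV=>wwwAVVV=>wwwwAVVVV=>wwwwoVVVV=>wwwwowVwVVV=>wwwwowxwVVV=>wwwwowxwwVwVV=>wwwwowxwwwVwwVV=>wwwwowxwwwxwwVV=>wwwwowxwwwxwwxV=>wwwwowxwwwxwwxx

A => wAV   [A ::= w A V]
wAV => wwAVV   [A ::= w A V]
wwAVV => wwwAVVV   [A ::= w A V]
wwwAVVV => wwwwAVVVV   [A ::= w A V]
wwwwAVVVV => wwwwoVVVV   [A ::= o]
wwwwoVVVV => wwwwowVwVVV   [V ::= w V w]
wwwwowVwVVV => wwwwowxwVVV   [V ::= x]
wwwwowxwVVV => wwwwowxwwVwVV   [V ::= w V w]
wwwwowxwwVwVV => wwwwowxwwwVwwVV   [V ::= w V w]
wwwwowxwwwVwwVV => wwwwowxwwwxwwVV   [V ::= x]
wwwwowxwwwxwwVV => wwwwowxwwwxwwxV   [V ::= x]
wwwwowxwwwxwwxV => wwwwowxwwwxwwxx   [V ::= x]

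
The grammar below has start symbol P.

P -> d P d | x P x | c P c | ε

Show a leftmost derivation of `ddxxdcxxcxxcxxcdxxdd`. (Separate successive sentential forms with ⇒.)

P ⇒ dPd ⇒ ddPdd ⇒ ddxPxdd ⇒ ddxxPxxdd ⇒ ddxxdPdxxdd ⇒ ddxxdcPcdxxdd ⇒ ddxxdcxPxcdxxdd ⇒ ddxxdcxxPxxcdxxdd ⇒ ddxxdcxxcPcxxcdxxdd ⇒ ddxxdcxxcxPxcxxcdxxdd ⇒ ddxxdcxxcxxcxxcdxxdd

P ⇒ dPd   [P -> d P d]
dPd ⇒ ddPdd   [P -> d P d]
ddPdd ⇒ ddxPxdd   [P -> x P x]
ddxPxdd ⇒ ddxxPxxdd   [P -> x P x]
ddxxPxxdd ⇒ ddxxdPdxxdd   [P -> d P d]
ddxxdPdxxdd ⇒ ddxxdcPcdxxdd   [P -> c P c]
ddxxdcPcdxxdd ⇒ ddxxdcxPxcdxxdd   [P -> x P x]
ddxxdcxPxcdxxdd ⇒ ddxxdcxxPxxcdxxdd   [P -> x P x]
ddxxdcxxPxxcdxxdd ⇒ ddxxdcxxcPcxxcdxxdd   [P -> c P c]
ddxxdcxxcPcxxcdxxdd ⇒ ddxxdcxxcxPxcxxcdxxdd   [P -> x P x]
ddxxdcxxcxPxcxxcdxxdd ⇒ ddxxdcxxcxxcxxcdxxdd   [P -> ε]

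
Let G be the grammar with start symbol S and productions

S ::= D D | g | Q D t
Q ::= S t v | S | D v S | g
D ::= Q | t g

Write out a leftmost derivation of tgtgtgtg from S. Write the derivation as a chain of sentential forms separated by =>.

S => DD => QD => SD => DDD => QDD => SDD => DDDD => tgDDD => tgtgDD => tgtgtgD => tgtgtgtg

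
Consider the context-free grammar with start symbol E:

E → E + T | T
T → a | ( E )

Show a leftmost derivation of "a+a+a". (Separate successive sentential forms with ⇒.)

E ⇒ E+T ⇒ E+T+T ⇒ T+T+T ⇒ a+T+T ⇒ a+a+T ⇒ a+a+a

E ⇒ E+T   [E → E + T]
E+T ⇒ E+T+T   [E → E + T]
E+T+T ⇒ T+T+T   [E → T]
T+T+T ⇒ a+T+T   [T → a]
a+T+T ⇒ a+a+T   [T → a]
a+a+T ⇒ a+a+a   [T → a]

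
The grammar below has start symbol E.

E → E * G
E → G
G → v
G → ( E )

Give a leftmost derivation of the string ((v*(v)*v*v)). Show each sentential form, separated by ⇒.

E ⇒ G ⇒ (E) ⇒ (G) ⇒ ((E)) ⇒ ((E*G)) ⇒ ((E*G*G)) ⇒ ((E*G*G*G)) ⇒ ((G*G*G*G)) ⇒ ((v*G*G*G)) ⇒ ((v*(E)*G*G)) ⇒ ((v*(G)*G*G)) ⇒ ((v*(v)*G*G)) ⇒ ((v*(v)*v*G)) ⇒ ((v*(v)*v*v))

E ⇒ G   [E → G]
G ⇒ (E)   [G → ( E )]
(E) ⇒ (G)   [E → G]
(G) ⇒ ((E))   [G → ( E )]
((E)) ⇒ ((E*G))   [E → E * G]
((E*G)) ⇒ ((E*G*G))   [E → E * G]
((E*G*G)) ⇒ ((E*G*G*G))   [E → E * G]
((E*G*G*G)) ⇒ ((G*G*G*G))   [E → G]
((G*G*G*G)) ⇒ ((v*G*G*G))   [G → v]
((v*G*G*G)) ⇒ ((v*(E)*G*G))   [G → ( E )]
((v*(E)*G*G)) ⇒ ((v*(G)*G*G))   [E → G]
((v*(G)*G*G)) ⇒ ((v*(v)*G*G))   [G → v]
((v*(v)*G*G)) ⇒ ((v*(v)*v*G))   [G → v]
((v*(v)*v*G)) ⇒ ((v*(v)*v*v))   [G → v]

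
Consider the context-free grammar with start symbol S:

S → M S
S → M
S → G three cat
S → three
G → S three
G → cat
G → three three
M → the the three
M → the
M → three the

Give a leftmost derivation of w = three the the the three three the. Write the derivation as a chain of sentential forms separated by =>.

S => M S => three the S => three the M S => three the the the three S => three the the the three M => three the the the three three the

S => M S   [S → M S]
M S => three the S   [M → three the]
three the S => three the M S   [S → M S]
three the M S => three the the the three S   [M → the the three]
three the the the three S => three the the the three M   [S → M]
three the the the three M => three the the the three three the   [M → three the]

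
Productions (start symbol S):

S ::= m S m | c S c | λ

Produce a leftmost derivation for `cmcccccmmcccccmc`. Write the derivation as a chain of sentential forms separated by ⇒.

S ⇒ cSc ⇒ cmSmc ⇒ cmcScmc ⇒ cmccSccmc ⇒ cmcccScccmc ⇒ cmccccSccccmc ⇒ cmcccccScccccmc ⇒ cmcccccmSmcccccmc ⇒ cmcccccmmcccccmc

S ⇒ cSc   [S ::= c S c]
cSc ⇒ cmSmc   [S ::= m S m]
cmSmc ⇒ cmcScmc   [S ::= c S c]
cmcScmc ⇒ cmccSccmc   [S ::= c S c]
cmccSccmc ⇒ cmcccScccmc   [S ::= c S c]
cmcccScccmc ⇒ cmccccSccccmc   [S ::= c S c]
cmccccSccccmc ⇒ cmcccccScccccmc   [S ::= c S c]
cmcccccScccccmc ⇒ cmcccccmSmcccccmc   [S ::= m S m]
cmcccccmSmcccccmc ⇒ cmcccccmmcccccmc   [S ::= λ]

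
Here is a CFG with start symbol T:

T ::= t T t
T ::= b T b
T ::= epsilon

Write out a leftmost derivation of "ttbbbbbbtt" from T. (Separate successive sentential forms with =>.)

T => tTt => ttTtt => ttbTbtt => ttbbTbbtt => ttbbbTbbbtt => ttbbbbbbtt

T => tTt   [T ::= t T t]
tTt => ttTtt   [T ::= t T t]
ttTtt => ttbTbtt   [T ::= b T b]
ttbTbtt => ttbbTbbtt   [T ::= b T b]
ttbbTbbtt => ttbbbTbbbtt   [T ::= b T b]
ttbbbTbbbtt => ttbbbbbbtt   [T ::= epsilon]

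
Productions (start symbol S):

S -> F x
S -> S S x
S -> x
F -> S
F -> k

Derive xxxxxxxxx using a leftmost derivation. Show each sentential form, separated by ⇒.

S ⇒ SSx ⇒ xSx ⇒ xSSxx ⇒ xxSxx ⇒ xxSSxxx ⇒ xxSSxSxxx ⇒ xxxSxSxxx ⇒ xxxxxSxxx ⇒ xxxxxxxxx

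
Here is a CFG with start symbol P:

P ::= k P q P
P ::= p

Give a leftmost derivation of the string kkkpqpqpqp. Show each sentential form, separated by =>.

P => kPqP => kkPqPqP => kkkPqPqPqP => kkkpqPqPqP => kkkpqpqPqP => kkkpqpqpqP => kkkpqpqpqp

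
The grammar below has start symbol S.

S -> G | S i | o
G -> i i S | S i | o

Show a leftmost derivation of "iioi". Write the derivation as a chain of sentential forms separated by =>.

S => Si   [S -> S i]
Si => Gi   [S -> G]
Gi => iiSi   [G -> i i S]
iiSi => iiGi   [S -> G]
iiGi => iioi   [G -> o]

S => Si => Gi => iiSi => iiGi => iioi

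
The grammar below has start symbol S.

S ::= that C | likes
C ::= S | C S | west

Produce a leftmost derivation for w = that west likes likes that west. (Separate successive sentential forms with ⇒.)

S ⇒ that C   [S ::= that C]
that C ⇒ that C S   [C ::= C S]
that C S ⇒ that C S S   [C ::= C S]
that C S S ⇒ that C S S S   [C ::= C S]
that C S S S ⇒ that west S S S   [C ::= west]
that west S S S ⇒ that west likes S S   [S ::= likes]
that west likes S S ⇒ that west likes likes S   [S ::= likes]
that west likes likes S ⇒ that west likes likes that C   [S ::= that C]
that west likes likes that C ⇒ that west likes likes that west   [C ::= west]

S ⇒ that C ⇒ that C S ⇒ that C S S ⇒ that C S S S ⇒ that west S S S ⇒ that west likes S S ⇒ that west likes likes S ⇒ that west likes likes that C ⇒ that west likes likes that west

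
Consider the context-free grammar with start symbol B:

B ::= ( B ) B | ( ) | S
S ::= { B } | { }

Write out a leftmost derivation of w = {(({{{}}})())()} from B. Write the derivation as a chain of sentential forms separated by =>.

B=>S=>{B}=>{(B)B}=>{((B)B)B}=>{((S)B)B}=>{(({B})B)B}=>{(({S})B)B}=>{(({{B}})B)B}=>{(({{S}})B)B}=>{(({{{}}})B)B}=>{(({{{}}})())B}=>{(({{{}}})())()}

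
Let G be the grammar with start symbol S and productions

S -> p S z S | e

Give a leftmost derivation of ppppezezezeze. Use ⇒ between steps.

S ⇒ pSzS ⇒ ppSzSzS ⇒ pppSzSzSzS ⇒ ppppSzSzSzSzS ⇒ ppppezSzSzSzS ⇒ ppppezezSzSzS ⇒ ppppezezezSzS ⇒ ppppezezezezS ⇒ ppppezezezeze

S ⇒ pSzS   [S -> p S z S]
pSzS ⇒ ppSzSzS   [S -> p S z S]
ppSzSzS ⇒ pppSzSzSzS   [S -> p S z S]
pppSzSzSzS ⇒ ppppSzSzSzSzS   [S -> p S z S]
ppppSzSzSzSzS ⇒ ppppezSzSzSzS   [S -> e]
ppppezSzSzSzS ⇒ ppppezezSzSzS   [S -> e]
ppppezezSzSzS ⇒ ppppezezezSzS   [S -> e]
ppppezezezSzS ⇒ ppppezezezezS   [S -> e]
ppppezezezezS ⇒ ppppezezezeze   [S -> e]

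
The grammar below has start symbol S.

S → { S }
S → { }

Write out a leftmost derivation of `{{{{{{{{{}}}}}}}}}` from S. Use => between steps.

S => {S}   [S → { S }]
{S} => {{S}}   [S → { S }]
{{S}} => {{{S}}}   [S → { S }]
{{{S}}} => {{{{S}}}}   [S → { S }]
{{{{S}}}} => {{{{{S}}}}}   [S → { S }]
{{{{{S}}}}} => {{{{{{S}}}}}}   [S → { S }]
{{{{{{S}}}}}} => {{{{{{{S}}}}}}}   [S → { S }]
{{{{{{{S}}}}}}} => {{{{{{{{S}}}}}}}}   [S → { S }]
{{{{{{{{S}}}}}}}} => {{{{{{{{{}}}}}}}}}   [S → { }]

S => {S} => {{S}} => {{{S}}} => {{{{S}}}} => {{{{{S}}}}} => {{{{{{S}}}}}} => {{{{{{{S}}}}}}} => {{{{{{{{S}}}}}}}} => {{{{{{{{{}}}}}}}}}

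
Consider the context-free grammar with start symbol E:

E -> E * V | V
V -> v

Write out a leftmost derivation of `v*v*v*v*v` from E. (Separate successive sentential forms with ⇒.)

E ⇒ E*V   [E -> E * V]
E*V ⇒ E*V*V   [E -> E * V]
E*V*V ⇒ E*V*V*V   [E -> E * V]
E*V*V*V ⇒ E*V*V*V*V   [E -> E * V]
E*V*V*V*V ⇒ V*V*V*V*V   [E -> V]
V*V*V*V*V ⇒ v*V*V*V*V   [V -> v]
v*V*V*V*V ⇒ v*v*V*V*V   [V -> v]
v*v*V*V*V ⇒ v*v*v*V*V   [V -> v]
v*v*v*V*V ⇒ v*v*v*v*V   [V -> v]
v*v*v*v*V ⇒ v*v*v*v*v   [V -> v]

E ⇒ E*V ⇒ E*V*V ⇒ E*V*V*V ⇒ E*V*V*V*V ⇒ V*V*V*V*V ⇒ v*V*V*V*V ⇒ v*v*V*V*V ⇒ v*v*v*V*V ⇒ v*v*v*v*V ⇒ v*v*v*v*v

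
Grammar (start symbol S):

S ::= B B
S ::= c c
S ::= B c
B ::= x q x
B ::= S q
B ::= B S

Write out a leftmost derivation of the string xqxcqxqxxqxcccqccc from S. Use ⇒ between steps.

S ⇒ Bc   [S ::= B c]
Bc ⇒ BSc   [B ::= B S]
BSc ⇒ SqSc   [B ::= S q]
SqSc ⇒ BcqSc   [S ::= B c]
BcqSc ⇒ BScqSc   [B ::= B S]
BScqSc ⇒ BSScqSc   [B ::= B S]
BSScqSc ⇒ SqSScqSc   [B ::= S q]
SqSScqSc ⇒ BcqSScqSc   [S ::= B c]
BcqSScqSc ⇒ xqxcqSScqSc   [B ::= x q x]
xqxcqSScqSc ⇒ xqxcqBBScqSc   [S ::= B B]
xqxcqBBScqSc ⇒ xqxcqxqxBScqSc   [B ::= x q x]
xqxcqxqxBScqSc ⇒ xqxcqxqxxqxScqSc   [B ::= x q x]
xqxcqxqxxqxScqSc ⇒ xqxcqxqxxqxcccqSc   [S ::= c c]
xqxcqxqxxqxcccqSc ⇒ xqxcqxqxxqxcccqccc   [S ::= c c]

S⇒Bc⇒BSc⇒SqSc⇒BcqSc⇒BScqSc⇒BSScqSc⇒SqSScqSc⇒BcqSScqSc⇒xqxcqSScqSc⇒xqxcqBBScqSc⇒xqxcqxqxBScqSc⇒xqxcqxqxxqxScqSc⇒xqxcqxqxxqxcccqSc⇒xqxcqxqxxqxcccqccc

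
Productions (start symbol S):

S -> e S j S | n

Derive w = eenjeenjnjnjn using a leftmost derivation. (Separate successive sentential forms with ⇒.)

S ⇒ eSjS   [S -> e S j S]
eSjS ⇒ eeSjSjS   [S -> e S j S]
eeSjSjS ⇒ eenjSjS   [S -> n]
eenjSjS ⇒ eenjeSjSjS   [S -> e S j S]
eenjeSjSjS ⇒ eenjeeSjSjSjS   [S -> e S j S]
eenjeeSjSjSjS ⇒ eenjeenjSjSjS   [S -> n]
eenjeenjSjSjS ⇒ eenjeenjnjSjS   [S -> n]
eenjeenjnjSjS ⇒ eenjeenjnjnjS   [S -> n]
eenjeenjnjnjS ⇒ eenjeenjnjnjn   [S -> n]

S⇒eSjS⇒eeSjSjS⇒eenjSjS⇒eenjeSjSjS⇒eenjeeSjSjSjS⇒eenjeenjSjSjS⇒eenjeenjnjSjS⇒eenjeenjnjnjS⇒eenjeenjnjnjn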